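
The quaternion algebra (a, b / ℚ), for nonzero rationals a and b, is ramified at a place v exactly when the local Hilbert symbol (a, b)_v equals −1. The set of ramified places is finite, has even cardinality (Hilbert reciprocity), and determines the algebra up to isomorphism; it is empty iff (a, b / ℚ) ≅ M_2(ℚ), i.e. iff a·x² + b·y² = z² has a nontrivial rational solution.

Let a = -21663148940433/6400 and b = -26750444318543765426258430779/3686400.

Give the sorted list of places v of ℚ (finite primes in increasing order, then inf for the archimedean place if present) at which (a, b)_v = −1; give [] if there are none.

[7, 11, 13, 19, 31, inf]

Mod squares: a ≡ -290667377, b ≡ -19019. Check v ∈ {∞, 2, 3, 5, 7, 11, 13, 17, 19, 29, 31}.
v=29: a=29^1·(≡6), b=29^2·(≡5) mod 29; (6|29)=+1, (5|29)=+1; (−1)^{1·2·14}·(+1)^2·(+1)^1 = +1.
v=17: a=17^1·(≡16), b=17^2·(≡8) mod 17; (16|17)=+1, (8|17)=+1; (−1)^{1·2·8}·(+1)^2·(+1)^1 = +1.
v=7: a=7^3·(≡5), b=7^1·(≡6) mod 7; (5|7)=-1, (6|7)=-1; (−1)^{3·1·3}·(-1)^1·(-1)^3 = -1.
v=11: a=11^1·(≡5), b=11^3·(≡3) mod 11; (5|11)=+1, (3|11)=+1; (−1)^{1·3·5}·(+1)^3·(+1)^1 = -1.
v=31: a=31^1·(≡26), b=31^2·(≡12) mod 31; (26|31)=-1, (12|31)=-1; (−1)^{1·2·15}·(-1)^2·(-1)^1 = -1.
v=∞: -290667377 < 0 and -19019 < 0  ⇒  (a,b)_∞ = -1.
v=3: a=3^2·(≡1), b=3^-2·(≡1) mod 3; (1|3)=+1, (1|3)=+1; (−1)^{2·-2·1}·(+1)^-2·(+1)^2 = +1.
v=13: a=13^3·(≡1), b=13^11·(≡11) mod 13; (1|13)=+1, (11|13)=-1; (−1)^{3·11·6}·(+1)^11·(-1)^3 = -1.
v=19: a=19^1·(≡17), b=19^3·(≡17) mod 19; (17|19)=+1, (17|19)=+1; (−1)^{1·3·9}·(+1)^3·(+1)^1 = -1.
v=2: v_2(a)=-8, v_2(b)=-14; units ≡ 7, 5 (mod 8); ε·ε+αω+βω = 1·0+-8·1+-14·0 ≡ 0  ⇒  (a,b)_2 = +1.
v=5: a=5^-2·(≡2), b=5^-2·(≡1) mod 5; (2|5)=-1, (1|5)=+1; (−1)^{-2·-2·2}·(-1)^-2·(+1)^-2 = +1.
(-290667377, -19019 / ℚ) ramifies at {7, 11, 13, 19, 31, ∞}: a division algebra.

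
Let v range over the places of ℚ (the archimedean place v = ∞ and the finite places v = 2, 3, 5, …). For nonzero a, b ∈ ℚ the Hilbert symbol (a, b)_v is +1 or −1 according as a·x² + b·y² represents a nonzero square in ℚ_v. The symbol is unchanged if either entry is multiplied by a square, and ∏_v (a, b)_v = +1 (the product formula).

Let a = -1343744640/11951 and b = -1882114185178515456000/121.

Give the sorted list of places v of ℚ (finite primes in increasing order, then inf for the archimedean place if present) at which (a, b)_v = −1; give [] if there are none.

[2, 17, 37, inf]

Mod squares: a ≡ -119510, b ≡ -418285. Check v ∈ {∞, 2, 3, 5, 7, 11, 17, 19, 23, 31, 37}.
v=2: v_2(a)=7, v_2(b)=14; units ≡ 5, 3 (mod 8); ε·ε+αω+βω = 0·1+7·1+14·1 ≡ 1  ⇒  (a,b)_2 = -1.
v=∞: -119510 < 0 and -418285 < 0  ⇒  (a,b)_∞ = -1.
v=31: a=31^0·(≡13), b=31^2·(≡23) mod 31; (13|31)=-1, (23|31)=-1; (−1)^{0·2·15}·(-1)^2·(-1)^0 = +1.
v=37: a=37^-1·(≡10), b=37^1·(≡35) mod 37; (10|37)=+1, (35|37)=-1; (−1)^{-1·1·18}·(+1)^1·(-1)^-1 = -1.
v=23: a=23^2·(≡7), b=23^2·(≡16) mod 23; (7|23)=-1, (16|23)=+1; (−1)^{2·2·11}·(-1)^2·(+1)^2 = +1.
v=5: a=5^1·(≡2), b=5^3·(≡2) mod 5; (2|5)=-1, (2|5)=-1; (−1)^{1·3·2}·(-1)^3·(-1)^1 = +1.
v=11: a=11^0·(≡3), b=11^-2·(≡3) mod 11; (3|11)=+1, (3|11)=+1; (−1)^{0·-2·5}·(+1)^-2·(+1)^0 = +1.
v=17: a=17^-1·(≡16), b=17^1·(≡5) mod 17; (16|17)=+1, (5|17)=-1; (−1)^{-1·1·8}·(+1)^1·(-1)^-1 = -1.
v=7: a=7^2·(≡4), b=7^5·(≡1) mod 7; (4|7)=+1, (1|7)=+1; (−1)^{2·5·3}·(+1)^5·(+1)^2 = +1.
v=3: a=3^4·(≡1), b=3^2·(≡2) mod 3; (1|3)=+1, (2|3)=-1; (−1)^{4·2·1}·(+1)^2·(-1)^4 = +1.
v=19: a=19^-1·(≡18), b=19^1·(≡11) mod 19; (18|19)=-1, (11|19)=+1; (−1)^{-1·1·9}·(-1)^1·(+1)^-1 = +1.
(-119510, -418285 / ℚ) ramifies at {2, 17, 37, ∞}: a division algebra.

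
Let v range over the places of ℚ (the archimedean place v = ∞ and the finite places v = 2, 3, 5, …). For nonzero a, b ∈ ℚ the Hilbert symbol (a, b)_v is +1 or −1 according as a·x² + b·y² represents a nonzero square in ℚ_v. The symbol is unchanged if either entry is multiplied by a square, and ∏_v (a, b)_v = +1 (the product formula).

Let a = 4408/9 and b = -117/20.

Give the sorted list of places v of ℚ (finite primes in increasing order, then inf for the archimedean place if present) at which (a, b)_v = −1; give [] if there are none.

[2, 5]

Mod squares: a ≡ 1102, b ≡ -65. Check v ∈ {∞, 2, 3, 5, 13, 19, 29}.
v=29: a=29^1·(≡4), b=29^0·(≡13) mod 29; (4|29)=+1, (13|29)=+1; (−1)^{1·0·14}·(+1)^0·(+1)^1 = +1.
v=13: a=13^0·(≡3), b=13^1·(≡8) mod 13; (3|13)=+1, (8|13)=-1; (−1)^{0·1·6}·(+1)^1·(-1)^0 = +1.
v=5: a=5^0·(≡2), b=5^-1·(≡2) mod 5; (2|5)=-1, (2|5)=-1; (−1)^{0·-1·2}·(-1)^-1·(-1)^0 = -1.
v=3: a=3^-2·(≡1), b=3^2·(≡1) mod 3; (1|3)=+1, (1|3)=+1; (−1)^{-2·2·1}·(+1)^2·(+1)^-2 = +1.
v=2: v_2(a)=3, v_2(b)=-2; units ≡ 7, 7 (mod 8); ε·ε+αω+βω = 1·1+3·0+-2·0 ≡ 1  ⇒  (a,b)_2 = -1.
v=∞: 1102 > 0 and -65 < 0  ⇒  (a,b)_∞ = +1.
v=19: a=19^1·(≡11), b=19^0·(≡16) mod 19; (11|19)=+1, (16|19)=+1; (−1)^{1·0·9}·(+1)^0·(+1)^1 = +1.
Ram(1102, -65) = {2, 5}; no ℚ_2-point on the conic.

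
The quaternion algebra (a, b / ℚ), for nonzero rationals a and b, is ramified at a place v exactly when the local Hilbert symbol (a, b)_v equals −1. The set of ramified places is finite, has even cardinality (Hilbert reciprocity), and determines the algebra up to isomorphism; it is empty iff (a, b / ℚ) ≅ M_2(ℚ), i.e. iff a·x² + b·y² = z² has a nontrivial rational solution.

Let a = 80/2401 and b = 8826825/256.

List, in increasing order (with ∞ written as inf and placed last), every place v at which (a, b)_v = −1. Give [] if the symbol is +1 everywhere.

(a, b) ≡ (5, 353073) mod (ℚ^×)²; places V = {2, 3, 5, 7, 17, 23, 43, ∞}.
(a,b)_7: α=-4, u≡3; β=1, v≡4 (mod 7); (3|7)=-1, (4|7)=+1; sign (−1)^0·-1^1·+1^-4 = -1.
(a,b)_17: α=0, u≡3; β=1, v≡11 (mod 17); (3|17)=-1, (11|17)=-1; sign (−1)^0·-1^1·-1^0 = -1.
(a,b)_3: α=0, u≡2; β=1, v≡1 (mod 3); (2|3)=-1, (1|3)=+1; sign (−1)^0·-1^1·+1^0 = -1.
(a,b)_5: α=1, u≡1; β=2, v≡3 (mod 5); (1|5)=+1, (3|5)=-1; sign (−1)^0·+1^2·-1^1 = -1.
(a,b)_43: α=0, u≡7; β=1, v≡25 (mod 43); (7|43)=-1, (25|43)=+1; sign (−1)^0·-1^1·+1^0 = -1.
(a,b)_23: α=0, u≡14; β=1, v≡22 (mod 23); (14|23)=-1, (22|23)=-1; sign (−1)^0·-1^1·-1^0 = -1.
(a,b)_2: α=4, β=-8; u≡5, v≡1 (mod 8); ε(u)ε(v)=0·0, αω(v)=4·0, βω(u)=-8·1; sum ≡ 0  ⇒  +1.
(a,b)_∞: sgn(5)=+, sgn(353073)=+, so +1.
|Ram(5, 353073)| = 6, even; anisotropic at {3, 5, 7, 17, 23, 43}.

[3, 5, 7, 17, 23, 43]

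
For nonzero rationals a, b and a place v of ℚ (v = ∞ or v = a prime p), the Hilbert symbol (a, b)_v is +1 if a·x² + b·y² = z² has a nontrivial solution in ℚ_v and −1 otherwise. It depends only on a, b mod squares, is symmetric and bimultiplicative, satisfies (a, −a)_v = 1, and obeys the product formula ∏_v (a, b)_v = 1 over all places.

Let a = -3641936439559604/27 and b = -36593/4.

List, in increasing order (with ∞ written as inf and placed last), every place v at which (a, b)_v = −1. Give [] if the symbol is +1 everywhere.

Mod squares: a ≡ -2039847, b ≡ -36593. Check v ∈ {∞, 2, 3, 17, 23, 37, 43, 47}.
v=2: v_2(a)=2, v_2(b)=-2; units ≡ 1, 7 (mod 8); ε·ε+αω+βω = 0·1+2·0+-2·0 ≡ 0  ⇒  (a,b)_2 = +1.
v=3: a=3^-3·(≡1), b=3^0·(≡1) mod 3; (1|3)=+1, (1|3)=+1; (−1)^{-3·0·1}·(+1)^0·(+1)^-3 = +1.
v=17: a=17^1·(≡14), b=17^0·(≡2) mod 17; (14|17)=-1, (2|17)=+1; (−1)^{1·0·8}·(-1)^0·(+1)^1 = +1.
v=43: a=43^2·(≡34), b=43^1·(≡13) mod 43; (34|43)=-1, (13|43)=+1; (−1)^{2·1·21}·(-1)^1·(+1)^2 = -1.
v=37: a=37^3·(≡1), b=37^1·(≡21) mod 37; (1|37)=+1, (21|37)=+1; (−1)^{3·1·18}·(+1)^1·(+1)^3 = +1.
v=47: a=47^1·(≡32), b=47^0·(≡5) mod 47; (32|47)=+1, (5|47)=-1; (−1)^{1·0·23}·(+1)^0·(-1)^1 = -1.
v=∞: -2039847 < 0 and -36593 < 0  ⇒  (a,b)_∞ = -1.
v=23: a=23^3·(≡10), b=23^1·(≡22) mod 23; (10|23)=-1, (22|23)=-1; (−1)^{3·1·11}·(-1)^1·(-1)^3 = -1.
(-2039847, -36593 / ℚ) ramifies at {23, 43, 47, ∞}: a division algebra.

[23, 43, 47, inf]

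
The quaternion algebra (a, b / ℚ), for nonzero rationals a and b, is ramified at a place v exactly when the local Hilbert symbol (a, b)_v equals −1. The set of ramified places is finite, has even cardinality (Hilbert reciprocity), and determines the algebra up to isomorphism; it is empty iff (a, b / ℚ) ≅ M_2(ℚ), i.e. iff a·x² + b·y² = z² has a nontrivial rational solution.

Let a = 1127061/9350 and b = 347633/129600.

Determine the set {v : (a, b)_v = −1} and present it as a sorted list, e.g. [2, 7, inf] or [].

[3, 11]

Mod squares: a ≡ 277134, b ≡ 17. Check v ∈ {∞, 2, 3, 5, 11, 13, 17, 19}.
v=5: a=5^-2·(≡4), b=5^-2·(≡2) mod 5; (4|5)=+1, (2|5)=-1; (−1)^{-2·-2·2}·(+1)^-2·(-1)^-2 = +1.
v=3: a=3^3·(≡2), b=3^-4·(≡2) mod 3; (2|3)=-1, (2|3)=-1; (−1)^{3·-4·1}·(-1)^-4·(-1)^3 = -1.
v=19: a=19^1·(≡10), b=19^0·(≡9) mod 19; (10|19)=-1, (9|19)=+1; (−1)^{1·0·9}·(-1)^0·(+1)^1 = +1.
v=2: v_2(a)=-1, v_2(b)=-6; units ≡ 7, 1 (mod 8); ε·ε+αω+βω = 1·0+-1·0+-6·0 ≡ 0  ⇒  (a,b)_2 = +1.
v=∞: 277134 > 0 and 17 > 0  ⇒  (a,b)_∞ = +1.
v=11: a=11^-1·(≡4), b=11^2·(≡10) mod 11; (4|11)=+1, (10|11)=-1; (−1)^{-1·2·5}·(+1)^2·(-1)^-1 = -1.
v=13: a=13^3·(≡2), b=13^2·(≡1) mod 13; (2|13)=-1, (1|13)=+1; (−1)^{3·2·6}·(-1)^2·(+1)^3 = +1.
v=17: a=17^-1·(≡2), b=17^1·(≡13) mod 17; (2|17)=+1, (13|17)=+1; (−1)^{-1·1·8}·(+1)^1·(+1)^-1 = +1.
|Ram(277134, 17)| = 2, even; anisotropic at {3, 11}.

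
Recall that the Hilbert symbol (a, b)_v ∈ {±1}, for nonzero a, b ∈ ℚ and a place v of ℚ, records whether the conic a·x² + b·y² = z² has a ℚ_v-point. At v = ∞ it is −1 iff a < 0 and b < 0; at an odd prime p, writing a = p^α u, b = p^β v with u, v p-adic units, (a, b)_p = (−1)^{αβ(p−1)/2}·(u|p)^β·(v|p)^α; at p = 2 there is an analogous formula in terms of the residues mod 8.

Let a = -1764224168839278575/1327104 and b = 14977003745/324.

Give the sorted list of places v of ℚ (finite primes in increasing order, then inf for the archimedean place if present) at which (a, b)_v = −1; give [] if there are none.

Mod squares: a ≡ -23, b ≡ 30305. Check v ∈ {∞, 2, 3, 5, 11, 13, 19, 23, 29, 37}.
v=11: a=11^2·(≡6), b=11^1·(≡1) mod 11; (6|11)=-1, (1|11)=+1; (−1)^{2·1·5}·(-1)^1·(+1)^2 = -1.
v=5: a=5^2·(≡3), b=5^1·(≡1) mod 5; (3|5)=-1, (1|5)=+1; (−1)^{2·1·2}·(-1)^1·(+1)^2 = -1.
v=37: a=37^2·(≡31), b=37^2·(≡2) mod 37; (31|37)=-1, (2|37)=-1; (−1)^{2·2·18}·(-1)^2·(-1)^2 = +1.
v=23: a=23^1·(≡15), b=23^0·(≡10) mod 23; (15|23)=-1, (10|23)=-1; (−1)^{1·0·11}·(-1)^0·(-1)^1 = -1.
v=13: a=13^2·(≡1), b=13^0·(≡11) mod 13; (1|13)=+1, (11|13)=-1; (−1)^{2·0·6}·(+1)^0·(-1)^2 = +1.
v=19: a=19^4·(≡18), b=19^3·(≡18) mod 19; (18|19)=-1, (18|19)=-1; (−1)^{4·3·9}·(-1)^3·(-1)^4 = -1.
v=29: a=29^2·(≡16), b=29^1·(≡4) mod 29; (16|29)=+1, (4|29)=+1; (−1)^{2·1·14}·(+1)^1·(+1)^2 = +1.
v=∞: -23 < 0 and 30305 > 0  ⇒  (a,b)_∞ = +1.
v=3: a=3^-4·(≡1), b=3^-4·(≡2) mod 3; (1|3)=+1, (2|3)=-1; (−1)^{-4·-4·1}·(+1)^-4·(-1)^-4 = +1.
v=2: v_2(a)=-14, v_2(b)=-2; units ≡ 1, 1 (mod 8); ε·ε+αω+βω = 0·0+-14·0+-2·0 ≡ 0  ⇒  (a,b)_2 = +1.
|Ram(-23, 30305)| = 4, even; anisotropic at {5, 11, 19, 23}.

[5, 11, 19, 23]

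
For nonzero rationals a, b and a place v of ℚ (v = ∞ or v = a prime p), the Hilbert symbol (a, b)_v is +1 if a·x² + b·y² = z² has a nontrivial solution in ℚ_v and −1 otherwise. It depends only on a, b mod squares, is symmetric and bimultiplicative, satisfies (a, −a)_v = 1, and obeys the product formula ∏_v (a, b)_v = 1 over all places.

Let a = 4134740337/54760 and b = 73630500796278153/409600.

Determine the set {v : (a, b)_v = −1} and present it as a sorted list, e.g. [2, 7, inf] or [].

(a, b) ≡ (606970, 897) mod (ℚ^×)²; places V = {2, 3, 5, 7, 13, 19, 23, 29, 37, ∞}.
(a,b)_19: α=0, u≡14; β=2, v≡6 (mod 19); (14|19)=-1, (6|19)=+1; sign (−1)^0·-1^2·+1^0 = +1.
(a,b)_29: α=3, u≡18; β=4, v≡18 (mod 29); (18|29)=-1, (18|29)=-1; sign (−1)^0·-1^4·-1^3 = -1.
(a,b)_3: α=4, u≡1; β=9, v≡2 (mod 3); (1|3)=+1, (2|3)=-1; sign (−1)^0·+1^9·-1^4 = +1.
(a,b)_5: α=-1, u≡1; β=-2, v≡2 (mod 5); (1|5)=+1, (2|5)=-1; sign (−1)^0·+1^-2·-1^-1 = -1.
(a,b)_∞: sgn(606970)=+, sgn(897)=+, so +1.
(a,b)_13: α=1, u≡7; β=1, v≡4 (mod 13); (7|13)=-1, (4|13)=+1; sign (−1)^0·-1^1·+1^1 = -1.
(a,b)_2: α=-3, β=-14; u≡5, v≡1 (mod 8); ε(u)ε(v)=0·0, αω(v)=-3·0, βω(u)=-14·1; sum ≡ 0  ⇒  +1.
(a,b)_7: α=1, u≡1; β=2, v≡4 (mod 7); (1|7)=+1, (4|7)=+1; sign (−1)^0·+1^2·+1^1 = +1.
(a,b)_37: α=-2, u≡35; β=0, v≡21 (mod 37); (35|37)=-1, (21|37)=+1; sign (−1)^0·-1^0·+1^-2 = +1.
(a,b)_23: α=1, u≡13; β=1, v≡4 (mod 23); (13|23)=+1, (4|23)=+1; sign (−1)^1·+1^1·+1^1 = -1.
(606970, 897 / ℚ) ramifies at {5, 13, 23, 29}: a division algebra.

[5, 13, 23, 29]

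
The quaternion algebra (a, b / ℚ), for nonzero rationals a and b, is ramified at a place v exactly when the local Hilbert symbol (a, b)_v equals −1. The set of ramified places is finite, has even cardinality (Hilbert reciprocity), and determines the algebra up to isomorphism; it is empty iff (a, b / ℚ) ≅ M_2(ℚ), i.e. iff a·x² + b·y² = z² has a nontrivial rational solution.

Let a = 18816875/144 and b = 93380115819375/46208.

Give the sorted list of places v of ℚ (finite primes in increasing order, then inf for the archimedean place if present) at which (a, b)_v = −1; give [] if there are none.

[3, 7, 23, 31]

(a, b) ≡ (30107, 5599902) mod (ℚ^×)²; places V = {2, 3, 5, 7, 11, 17, 19, 23, 31, ∞}.
(a,b)_19: α=0, u≡17; β=-2, v≡12 (mod 19); (17|19)=+1, (12|19)=-1; sign (−1)^0·+1^-2·-1^0 = +1.
(a,b)_∞: sgn(30107)=+, sgn(5599902)=+, so +1.
(a,b)_3: α=-2, u≡2; β=3, v≡1 (mod 3); (2|3)=-1, (1|3)=+1; sign (−1)^0·-1^3·+1^-2 = -1.
(a,b)_5: α=4, u≡3; β=4, v≡2 (mod 5); (3|5)=-1, (2|5)=-1; sign (−1)^0·-1^4·-1^4 = +1.
(a,b)_23: α=1, u≡14; β=1, v≡15 (mod 23); (14|23)=-1, (15|23)=-1; sign (−1)^1·-1^1·-1^1 = -1.
(a,b)_17: α=1, u≡7; β=1, v≡11 (mod 17); (7|17)=-1, (11|17)=-1; sign (−1)^0·-1^1·-1^1 = +1.
(a,b)_31: α=0, u≡17; β=1, v≡19 (mod 31); (17|31)=-1, (19|31)=+1; sign (−1)^0·-1^1·+1^0 = -1.
(a,b)_7: α=1, u≡5; β=3, v≡6 (mod 7); (5|7)=-1, (6|7)=-1; sign (−1)^1·-1^3·-1^1 = -1.
(a,b)_11: α=1, u≡4; β=3, v≡8 (mod 11); (4|11)=+1, (8|11)=-1; sign (−1)^1·+1^3·-1^1 = +1.
(a,b)_2: α=-4, β=-7; u≡3, v≡7 (mod 8); ε(u)ε(v)=1·1, αω(v)=-4·0, βω(u)=-7·1; sum ≡ 0  ⇒  +1.
(30107, 5599902 / ℚ) ramifies at {3, 7, 23, 31}: a division algebra.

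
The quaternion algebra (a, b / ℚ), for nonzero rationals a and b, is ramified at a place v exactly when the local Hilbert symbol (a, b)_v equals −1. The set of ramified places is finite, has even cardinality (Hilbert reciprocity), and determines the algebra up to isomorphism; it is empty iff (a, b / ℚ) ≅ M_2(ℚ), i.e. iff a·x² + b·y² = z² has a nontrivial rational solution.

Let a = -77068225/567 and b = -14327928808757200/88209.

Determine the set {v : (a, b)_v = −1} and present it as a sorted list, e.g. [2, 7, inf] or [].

[37, inf]

Mod squares: a ≡ -127687, b ≡ -13. Check v ∈ {∞, 2, 3, 5, 7, 11, 13, 17, 29, 37}.
v=∞: -127687 < 0 and -13 < 0  ⇒  (a,b)_∞ = -1.
v=13: a=13^2·(≡10), b=13^3·(≡4) mod 13; (10|13)=+1, (4|13)=+1; (−1)^{2·3·6}·(+1)^3·(+1)^2 = +1.
v=7: a=7^-1·(≡1), b=7^2·(≡4) mod 7; (1|7)=+1, (4|7)=+1; (−1)^{-1·2·3}·(+1)^2·(+1)^-1 = +1.
v=37: a=37^1·(≡30), b=37^2·(≡32) mod 37; (30|37)=+1, (32|37)=-1; (−1)^{1·2·18}·(+1)^2·(-1)^1 = -1.
v=11: a=11^0·(≡5), b=11^-2·(≡4) mod 11; (5|11)=+1, (4|11)=+1; (−1)^{0·-2·5}·(+1)^-2·(+1)^0 = +1.
v=5: a=5^2·(≡3), b=5^2·(≡3) mod 5; (3|5)=-1, (3|5)=-1; (−1)^{2·2·2}·(-1)^2·(-1)^2 = +1.
v=29: a=29^1·(≡4), b=29^2·(≡20) mod 29; (4|29)=+1, (20|29)=+1; (−1)^{1·2·14}·(+1)^2·(+1)^1 = +1.
v=3: a=3^-4·(≡2), b=3^-6·(≡2) mod 3; (2|3)=-1, (2|3)=-1; (−1)^{-4·-6·1}·(-1)^-6·(-1)^-4 = +1.
v=2: v_2(a)=0, v_2(b)=4; units ≡ 1, 3 (mod 8); ε·ε+αω+βω = 0·1+0·1+4·0 ≡ 0  ⇒  (a,b)_2 = +1.
v=17: a=17^1·(≡14), b=17^2·(≡13) mod 17; (14|17)=-1, (13|17)=+1; (−1)^{1·2·8}·(-1)^2·(+1)^1 = +1.
|Ram(-127687, -13)| = 2, even; anisotropic at {37, ∞}.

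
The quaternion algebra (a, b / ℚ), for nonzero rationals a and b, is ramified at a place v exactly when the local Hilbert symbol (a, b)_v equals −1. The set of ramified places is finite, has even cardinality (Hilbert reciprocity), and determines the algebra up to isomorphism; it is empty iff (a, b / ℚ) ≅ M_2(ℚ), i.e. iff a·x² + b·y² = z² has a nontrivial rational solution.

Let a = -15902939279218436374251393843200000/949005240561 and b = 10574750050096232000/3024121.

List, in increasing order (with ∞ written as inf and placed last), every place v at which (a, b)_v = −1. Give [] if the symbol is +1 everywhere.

[13, 19]

Mod squares: a ≡ -27170, b ≡ 230945. Check v ∈ {∞, 2, 3, 5, 7, 11, 13, 17, 19, 31, 37, 47}.
v=∞: -27170 < 0 and 230945 > 0  ⇒  (a,b)_∞ = +1.
v=5: a=5^5·(≡1), b=5^3·(≡1) mod 5; (1|5)=+1, (1|5)=+1; (−1)^{5·3·2}·(+1)^3·(+1)^5 = +1.
v=3: a=3^-4·(≡1), b=3^0·(≡2) mod 3; (1|3)=+1, (2|3)=-1; (−1)^{-4·0·1}·(+1)^0·(-1)^-4 = +1.
v=11: a=11^3·(≡9), b=11^3·(≡2) mod 11; (9|11)=+1, (2|11)=-1; (−1)^{3·3·5}·(+1)^3·(-1)^3 = +1.
v=47: a=47^-4·(≡30), b=47^-2·(≡3) mod 47; (30|47)=-1, (3|47)=+1; (−1)^{-4·-2·23}·(-1)^-2·(+1)^-4 = +1.
v=2: v_2(a)=19, v_2(b)=6; units ≡ 7, 1 (mod 8); ε·ε+αω+βω = 1·0+19·0+6·0 ≡ 0  ⇒  (a,b)_2 = +1.
v=7: a=7^-4·(≡2), b=7^2·(≡4) mod 7; (2|7)=+1, (4|7)=+1; (−1)^{-4·2·3}·(+1)^2·(+1)^-4 = +1.
v=19: a=19^5·(≡13), b=19^1·(≡13) mod 19; (13|19)=-1, (13|19)=-1; (−1)^{5·1·9}·(-1)^1·(-1)^5 = -1.
v=17: a=17^2·(≡4), b=17^1·(≡2) mod 17; (4|17)=+1, (2|17)=+1; (−1)^{2·1·8}·(+1)^1·(+1)^2 = +1.
v=31: a=31^2·(≡27), b=31^0·(≡6) mod 31; (27|31)=-1, (6|31)=-1; (−1)^{2·0·15}·(-1)^0·(-1)^2 = +1.
v=37: a=37^0·(≡16), b=37^-2·(≡26) mod 37; (16|37)=+1, (26|37)=+1; (−1)^{0·-2·18}·(+1)^-2·(+1)^0 = +1.
v=13: a=13^9·(≡12), b=13^7·(≡8) mod 13; (12|13)=+1, (8|13)=-1; (−1)^{9·7·6}·(+1)^7·(-1)^9 = -1.
|Ram(-27170, 230945)| = 2, even; anisotropic at {13, 19}.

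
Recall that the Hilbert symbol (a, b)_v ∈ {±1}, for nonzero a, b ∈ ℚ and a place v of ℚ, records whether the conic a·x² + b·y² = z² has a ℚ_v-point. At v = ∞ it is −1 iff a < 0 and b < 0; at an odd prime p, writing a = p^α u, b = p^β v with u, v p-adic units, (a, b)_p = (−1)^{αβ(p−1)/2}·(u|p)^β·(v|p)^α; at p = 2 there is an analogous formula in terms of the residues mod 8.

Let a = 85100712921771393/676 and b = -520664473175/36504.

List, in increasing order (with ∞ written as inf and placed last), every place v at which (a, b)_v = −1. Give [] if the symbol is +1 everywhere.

[11, 19]

(a, b) ≡ (57, -8778) mod (ℚ^×)²; places V = {2, 3, 5, 7, 11, 13, 19, ∞}.
(a,b)_13: α=-2, u≡7; β=-2, v≡3 (mod 13); (7|13)=-1, (3|13)=+1; sign (−1)^0·-1^-2·+1^-2 = +1.
(a,b)_7: α=10, u≡4; β=7, v≡6 (mod 7); (4|7)=+1, (6|7)=-1; sign (−1)^0·+1^7·-1^10 = +1.
(a,b)_∞: sgn(57)=+, sgn(-8778)=−, so +1.
(a,b)_11: α=4, u≡8; β=3, v≡9 (mod 11); (8|11)=-1, (9|11)=+1; sign (−1)^0·-1^3·+1^4 = -1.
(a,b)_3: α=1, u≡1; β=-3, v≡2 (mod 3); (1|3)=+1, (2|3)=-1; sign (−1)^1·+1^-3·-1^1 = +1.
(a,b)_19: α=3, u≡2; β=1, v≡3 (mod 19); (2|19)=-1, (3|19)=-1; sign (−1)^1·-1^1·-1^3 = -1.
(a,b)_5: α=0, u≡3; β=2, v≡2 (mod 5); (3|5)=-1, (2|5)=-1; sign (−1)^0·-1^2·-1^0 = +1.
(a,b)_2: α=-2, β=-3; u≡1, v≡3 (mod 8); ε(u)ε(v)=0·1, αω(v)=-2·1, βω(u)=-3·0; sum ≡ 0  ⇒  +1.
(57, -8778 / ℚ) ramifies at {11, 19}: a division algebra.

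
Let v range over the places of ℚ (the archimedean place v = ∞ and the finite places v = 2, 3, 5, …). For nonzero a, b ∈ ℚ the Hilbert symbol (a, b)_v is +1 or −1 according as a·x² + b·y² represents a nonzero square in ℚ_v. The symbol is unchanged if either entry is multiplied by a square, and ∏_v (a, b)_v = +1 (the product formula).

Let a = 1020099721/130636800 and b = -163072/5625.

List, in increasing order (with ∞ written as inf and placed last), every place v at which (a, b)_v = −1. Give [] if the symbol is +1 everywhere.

Mod squares: a ≡ 7, b ≡ -13. Check v ∈ {∞, 2, 3, 5, 7, 13, 19, 41}.
v=5: a=5^-2·(≡3), b=5^-4·(≡2) mod 5; (3|5)=-1, (2|5)=-1; (−1)^{-2·-4·2}·(-1)^-4·(-1)^-2 = +1.
v=2: v_2(a)=-10, v_2(b)=8; units ≡ 7, 3 (mod 8); ε·ε+αω+βω = 1·1+-10·1+8·0 ≡ 1  ⇒  (a,b)_2 = -1.
v=19: a=19^2·(≡5), b=19^0·(≡5) mod 19; (5|19)=+1, (5|19)=+1; (−1)^{2·0·9}·(+1)^0·(+1)^2 = +1.
v=7: a=7^-1·(≡4), b=7^2·(≡1) mod 7; (4|7)=+1, (1|7)=+1; (−1)^{-1·2·3}·(+1)^2·(+1)^-1 = +1.
v=∞: 7 > 0 and -13 < 0  ⇒  (a,b)_∞ = +1.
v=13: a=13^0·(≡7), b=13^1·(≡3) mod 13; (7|13)=-1, (3|13)=+1; (−1)^{0·1·6}·(-1)^1·(+1)^0 = -1.
v=41: a=41^4·(≡14), b=41^0·(≡34) mod 41; (14|41)=-1, (34|41)=-1; (−1)^{4·0·20}·(-1)^0·(-1)^4 = +1.
v=3: a=3^-6·(≡1), b=3^-2·(≡2) mod 3; (1|3)=+1, (2|3)=-1; (−1)^{-6·-2·1}·(+1)^-2·(-1)^-6 = +1.
Ram(7, -13) = {2, 13}; no ℚ_2-point on the conic.

[2, 13]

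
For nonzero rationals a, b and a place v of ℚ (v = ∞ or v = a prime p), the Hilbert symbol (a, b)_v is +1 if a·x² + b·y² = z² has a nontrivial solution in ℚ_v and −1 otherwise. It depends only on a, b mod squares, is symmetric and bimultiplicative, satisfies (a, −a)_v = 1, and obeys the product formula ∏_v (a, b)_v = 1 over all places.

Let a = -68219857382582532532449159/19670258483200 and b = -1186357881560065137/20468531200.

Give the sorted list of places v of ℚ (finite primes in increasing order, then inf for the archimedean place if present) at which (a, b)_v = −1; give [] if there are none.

Mod squares: a ≡ -1547, b ≡ -37050429. Check v ∈ {∞, 2, 3, 5, 7, 11, 13, 17, 19, 29, 31, 41, 47}.
v=41: a=41^2·(≡28), b=41^1·(≡29) mod 41; (28|41)=-1, (29|41)=-1; (−1)^{2·1·20}·(-1)^1·(-1)^2 = -1.
v=13: a=13^-1·(≡6), b=13^-1·(≡4) mod 13; (6|13)=-1, (4|13)=+1; (−1)^{-1·-1·6}·(-1)^-1·(+1)^-1 = -1.
v=19: a=19^2·(≡11), b=19^2·(≡18) mod 19; (11|19)=+1, (18|19)=-1; (−1)^{2·2·9}·(+1)^2·(-1)^2 = +1.
v=29: a=29^2·(≡15), b=29^1·(≡22) mod 29; (15|29)=-1, (22|29)=+1; (−1)^{2·1·14}·(-1)^1·(+1)^2 = -1.
v=7: a=7^9·(≡3), b=7^6·(≡1) mod 7; (3|7)=-1, (1|7)=+1; (−1)^{9·6·3}·(-1)^6·(+1)^9 = +1.
v=11: a=11^2·(≡3), b=11^2·(≡8) mod 11; (3|11)=+1, (8|11)=-1; (−1)^{2·2·5}·(+1)^2·(-1)^2 = +1.
v=2: v_2(a)=-16, v_2(b)=-16; units ≡ 5, 3 (mod 8); ε·ε+αω+βω = 0·1+-16·1+-16·1 ≡ 0  ⇒  (a,b)_2 = +1.
v=5: a=5^-2·(≡2), b=5^-2·(≡1) mod 5; (2|5)=-1, (1|5)=+1; (−1)^{-2·-2·2}·(-1)^-2·(+1)^-2 = +1.
v=31: a=31^-4·(≡22), b=31^-2·(≡11) mod 31; (22|31)=-1, (11|31)=-1; (−1)^{-4·-2·15}·(-1)^-2·(-1)^-4 = +1.
v=∞: -1547 < 0 and -37050429 < 0  ⇒  (a,b)_∞ = -1.
v=3: a=3^6·(≡1), b=3^5·(≡2) mod 3; (1|3)=+1, (2|3)=-1; (−1)^{6·5·1}·(+1)^5·(-1)^6 = +1.
v=17: a=17^1·(≡3), b=17^1·(≡5) mod 17; (3|17)=-1, (5|17)=-1; (−1)^{1·1·8}·(-1)^1·(-1)^1 = +1.
v=47: a=47^2·(≡17), b=47^1·(≡9) mod 47; (17|47)=+1, (9|47)=+1; (−1)^{2·1·23}·(+1)^1·(+1)^2 = +1.
|Ram(-1547, -37050429)| = 4, even; anisotropic at {13, 29, 41, ∞}.

[13, 29, 41, inf]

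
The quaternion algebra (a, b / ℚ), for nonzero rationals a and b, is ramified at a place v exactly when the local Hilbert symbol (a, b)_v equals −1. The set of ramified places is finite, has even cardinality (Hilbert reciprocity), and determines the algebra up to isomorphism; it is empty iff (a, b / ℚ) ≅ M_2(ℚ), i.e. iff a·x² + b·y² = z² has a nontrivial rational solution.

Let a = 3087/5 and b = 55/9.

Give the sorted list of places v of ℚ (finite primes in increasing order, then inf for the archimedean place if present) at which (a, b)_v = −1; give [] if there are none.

Mod squares: a ≡ 35, b ≡ 55. Check v ∈ {∞, 2, 3, 5, 7, 11}.
v=5: a=5^-1·(≡2), b=5^1·(≡4) mod 5; (2|5)=-1, (4|5)=+1; (−1)^{-1·1·2}·(-1)^1·(+1)^-1 = -1.
v=11: a=11^0·(≡8), b=11^1·(≡3) mod 11; (8|11)=-1, (3|11)=+1; (−1)^{0·1·5}·(-1)^1·(+1)^0 = -1.
v=7: a=7^3·(≡6), b=7^0·(≡3) mod 7; (6|7)=-1, (3|7)=-1; (−1)^{3·0·3}·(-1)^0·(-1)^3 = -1.
v=∞: 35 > 0 and 55 > 0  ⇒  (a,b)_∞ = +1.
v=3: a=3^2·(≡2), b=3^-2·(≡1) mod 3; (2|3)=-1, (1|3)=+1; (−1)^{2·-2·1}·(-1)^-2·(+1)^2 = +1.
v=2: v_2(a)=0, v_2(b)=0; units ≡ 3, 7 (mod 8); ε·ε+αω+βω = 1·1+0·0+0·1 ≡ 1  ⇒  (a,b)_2 = -1.
(35, 55 / ℚ) ramifies at {2, 5, 7, 11}: a division algebra.

[2, 5, 7, 11]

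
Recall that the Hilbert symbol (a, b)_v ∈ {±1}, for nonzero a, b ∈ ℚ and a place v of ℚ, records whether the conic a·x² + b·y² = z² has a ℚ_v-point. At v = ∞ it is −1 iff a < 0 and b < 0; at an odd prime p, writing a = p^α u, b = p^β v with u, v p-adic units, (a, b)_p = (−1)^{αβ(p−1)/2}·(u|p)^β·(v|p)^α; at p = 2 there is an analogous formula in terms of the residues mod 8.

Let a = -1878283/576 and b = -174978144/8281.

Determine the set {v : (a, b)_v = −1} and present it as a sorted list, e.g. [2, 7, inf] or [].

[2, inf]

(a, b) ≡ (-43, -374) mod (ℚ^×)²; places V = {2, 3, 7, 11, 13, 17, 19, 43, ∞}.
(a,b)_2: α=-6, β=5; u≡5, v≡5 (mod 8); ε(u)ε(v)=0·0, αω(v)=-6·1, βω(u)=5·1; sum ≡ 1  ⇒  -1.
(a,b)_43: α=1, u≡8; β=0, v≡41 (mod 43); (8|43)=-1, (41|43)=+1; sign (−1)^0·-1^0·+1^1 = +1.
(a,b)_19: α=2, u≡10; β=2, v≡11 (mod 19); (10|19)=-1, (11|19)=+1; sign (−1)^0·-1^2·+1^2 = +1.
(a,b)_17: α=0, u≡2; β=1, v≡11 (mod 17); (2|17)=+1, (11|17)=-1; sign (−1)^0·+1^1·-1^0 = +1.
(a,b)_3: α=-2, u≡2; β=4, v≡1 (mod 3); (2|3)=-1, (1|3)=+1; sign (−1)^0·-1^4·+1^-2 = +1.
(a,b)_7: α=0, u≡3; β=-2, v≡2 (mod 7); (3|7)=-1, (2|7)=+1; sign (−1)^0·-1^-2·+1^0 = +1.
(a,b)_13: α=0, u≡12; β=-2, v≡1 (mod 13); (12|13)=+1, (1|13)=+1; sign (−1)^0·+1^-2·+1^0 = +1.
(a,b)_∞: sgn(-43)=−, sgn(-374)=−, so -1.
(a,b)_11: α=2, u≡5; β=1, v≡2 (mod 11); (5|11)=+1, (2|11)=-1; sign (−1)^0·+1^1·-1^2 = +1.
(-43, -374 / ℚ) ramifies at {2, ∞}: a division algebra.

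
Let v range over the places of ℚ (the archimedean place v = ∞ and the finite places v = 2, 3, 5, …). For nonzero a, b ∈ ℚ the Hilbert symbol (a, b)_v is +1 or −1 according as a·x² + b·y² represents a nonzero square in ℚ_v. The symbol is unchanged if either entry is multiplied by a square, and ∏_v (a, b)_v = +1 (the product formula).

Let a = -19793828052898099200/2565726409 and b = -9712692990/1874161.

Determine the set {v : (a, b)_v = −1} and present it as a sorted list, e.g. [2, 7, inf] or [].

Mod squares: a ≡ -3, b ≡ -910. Check v ∈ {∞, 2, 3, 5, 7, 11, 13, 37}.
v=7: a=7^2·(≡1), b=7^1·(≡6) mod 7; (1|7)=+1, (6|7)=-1; (−1)^{2·1·3}·(+1)^1·(-1)^2 = +1.
v=5: a=5^2·(≡3), b=5^1·(≡2) mod 5; (3|5)=-1, (2|5)=-1; (−1)^{2·1·2}·(-1)^1·(-1)^2 = -1.
v=37: a=37^-6·(≡34), b=37^-4·(≡2) mod 37; (34|37)=+1, (2|37)=-1; (−1)^{-6·-4·18}·(+1)^-4·(-1)^-6 = +1.
v=3: a=3^13·(≡2), b=3^6·(≡2) mod 3; (2|3)=-1, (2|3)=-1; (−1)^{13·6·1}·(-1)^6·(-1)^13 = -1.
v=11: a=11^4·(≡8), b=11^4·(≡3) mod 11; (8|11)=-1, (3|11)=+1; (−1)^{4·4·5}·(-1)^4·(+1)^4 = +1.
v=∞: -3 < 0 and -910 < 0  ⇒  (a,b)_∞ = -1.
v=2: v_2(a)=12, v_2(b)=1; units ≡ 5, 1 (mod 8); ε·ε+αω+βω = 0·0+12·0+1·1 ≡ 1  ⇒  (a,b)_2 = -1.
v=13: a=13^2·(≡1), b=13^1·(≡8) mod 13; (1|13)=+1, (8|13)=-1; (−1)^{2·1·6}·(+1)^1·(-1)^2 = +1.
Ram(-3, -910) = {2, 3, 5, ∞}; no ℚ_2-point on the conic.

[2, 3, 5, inf]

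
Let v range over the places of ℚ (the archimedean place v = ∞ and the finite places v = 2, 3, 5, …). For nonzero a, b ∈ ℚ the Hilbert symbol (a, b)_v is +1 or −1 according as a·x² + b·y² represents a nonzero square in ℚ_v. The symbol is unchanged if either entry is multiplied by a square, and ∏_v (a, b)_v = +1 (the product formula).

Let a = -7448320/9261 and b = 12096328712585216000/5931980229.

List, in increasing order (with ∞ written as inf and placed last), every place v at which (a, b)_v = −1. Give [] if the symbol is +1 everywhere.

[2, 3, 5, 11]

Mod squares: a ≡ -1155, b ≡ 2310. Check v ∈ {∞, 2, 3, 5, 7, 11, 23}.
v=7: a=7^-3·(≡5), b=7^-11·(≡2) mod 7; (5|7)=-1, (2|7)=+1; (−1)^{-3·-11·3}·(-1)^-11·(+1)^-3 = +1.
v=11: a=11^1·(≡4), b=11^3·(≡5) mod 11; (4|11)=+1, (5|11)=+1; (−1)^{1·3·5}·(+1)^3·(+1)^1 = -1.
v=5: a=5^1·(≡1), b=5^3·(≡2) mod 5; (1|5)=+1, (2|5)=-1; (−1)^{1·3·2}·(+1)^3·(-1)^1 = -1.
v=∞: -1155 < 0 and 2310 > 0  ⇒  (a,b)_∞ = +1.
v=2: v_2(a)=8, v_2(b)=37; units ≡ 5, 3 (mod 8); ε·ε+αω+βω = 0·1+8·1+37·1 ≡ 1  ⇒  (a,b)_2 = -1.
v=23: a=23^2·(≡12), b=23^2·(≡22) mod 23; (12|23)=+1, (22|23)=-1; (−1)^{2·2·11}·(+1)^2·(-1)^2 = +1.
v=3: a=3^-3·(≡2), b=3^-1·(≡2) mod 3; (2|3)=-1, (2|3)=-1; (−1)^{-3·-1·1}·(-1)^-1·(-1)^-3 = -1.
|Ram(-1155, 2310)| = 4, even; anisotropic at {2, 3, 5, 11}.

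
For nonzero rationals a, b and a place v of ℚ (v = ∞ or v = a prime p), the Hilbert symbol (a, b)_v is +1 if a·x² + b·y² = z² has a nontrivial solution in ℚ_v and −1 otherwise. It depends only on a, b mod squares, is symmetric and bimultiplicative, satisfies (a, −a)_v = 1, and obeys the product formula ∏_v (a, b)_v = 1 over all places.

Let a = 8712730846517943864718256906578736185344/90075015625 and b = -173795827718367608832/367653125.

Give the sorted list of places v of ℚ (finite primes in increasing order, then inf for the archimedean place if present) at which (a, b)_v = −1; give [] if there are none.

Mod squares: a ≡ 144894, b ≡ -31152210. Check v ∈ {∞, 2, 3, 5, 7, 13, 19, 23, 31, 41, 43}.
v=2: v_2(a)=23, v_2(b)=17; units ≡ 7, 7 (mod 8); ε·ε+αω+βω = 1·1+23·0+17·0 ≡ 1  ⇒  (a,b)_2 = -1.
v=3: a=3^13·(≡1), b=3^3·(≡1) mod 3; (1|3)=+1, (1|3)=+1; (−1)^{13·3·1}·(+1)^3·(+1)^13 = -1.
v=∞: 144894 > 0 and -31152210 < 0  ⇒  (a,b)_∞ = +1.
v=13: a=13^2·(≡12), b=13^2·(≡6) mod 13; (12|13)=+1, (6|13)=-1; (−1)^{2·2·6}·(+1)^2·(-1)^2 = +1.
v=23: a=23^6·(≡21), b=23^4·(≡6) mod 23; (21|23)=-1, (6|23)=+1; (−1)^{6·4·11}·(-1)^4·(+1)^6 = +1.
v=31: a=31^3·(≡22), b=31^1·(≡6) mod 31; (22|31)=-1, (6|31)=-1; (−1)^{3·1·15}·(-1)^1·(-1)^3 = -1.
v=41: a=41^3·(≡9), b=41^1·(≡37) mod 41; (9|41)=+1, (37|41)=+1; (−1)^{3·1·20}·(+1)^1·(+1)^3 = +1.
v=43: a=43^2·(≡20), b=43^1·(≡29) mod 43; (20|43)=-1, (29|43)=-1; (−1)^{2·1·21}·(-1)^1·(-1)^2 = -1.
v=7: a=7^-8·(≡2), b=7^-6·(≡2) mod 7; (2|7)=+1, (2|7)=+1; (−1)^{-8·-6·3}·(+1)^-6·(+1)^-8 = +1.
v=19: a=19^3·(≡7), b=19^1·(≡15) mod 19; (7|19)=+1, (15|19)=-1; (−1)^{3·1·9}·(+1)^1·(-1)^3 = +1.
v=5: a=5^-6·(≡4), b=5^-5·(≡2) mod 5; (4|5)=+1, (2|5)=-1; (−1)^{-6·-5·2}·(+1)^-5·(-1)^-6 = +1.
Ram(144894, -31152210) = {2, 3, 31, 43}; no ℚ_2-point on the conic.

[2, 3, 31, 43]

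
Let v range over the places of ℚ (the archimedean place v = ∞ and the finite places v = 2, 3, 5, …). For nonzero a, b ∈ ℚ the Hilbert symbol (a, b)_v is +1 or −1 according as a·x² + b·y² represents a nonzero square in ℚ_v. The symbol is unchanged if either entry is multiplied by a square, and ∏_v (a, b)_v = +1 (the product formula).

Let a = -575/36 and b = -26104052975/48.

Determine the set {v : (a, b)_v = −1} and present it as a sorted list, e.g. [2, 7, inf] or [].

(a, b) ≡ (-23, -528333) mod (ℚ^×)²; places V = {2, 3, 5, 7, 11, 13, 19, 23, 31, ∞}.
(a,b)_∞: sgn(-23)=−, sgn(-528333)=−, so -1.
(a,b)_7: α=0, u≡6; β=2, v≡5 (mod 7); (6|7)=-1, (5|7)=-1; sign (−1)^0·-1^2·-1^0 = +1.
(a,b)_11: α=0, u≡10; β=2, v≡10 (mod 11); (10|11)=-1, (10|11)=-1; sign (−1)^0·-1^2·-1^0 = +1.
(a,b)_31: α=0, u≡9; β=1, v≡8 (mod 31); (9|31)=+1, (8|31)=+1; sign (−1)^0·+1^1·+1^0 = +1.
(a,b)_19: α=0, u≡12; β=1, v≡17 (mod 19); (12|19)=-1, (17|19)=+1; sign (−1)^0·-1^1·+1^0 = -1.
(a,b)_13: α=0, u≡1; β=1, v≡3 (mod 13); (1|13)=+1, (3|13)=+1; sign (−1)^0·+1^1·+1^0 = +1.
(a,b)_5: α=2, u≡2; β=2, v≡2 (mod 5); (2|5)=-1, (2|5)=-1; sign (−1)^0·-1^2·-1^2 = +1.
(a,b)_23: α=1, u≡14; β=1, v≡13 (mod 23); (14|23)=-1, (13|23)=+1; sign (−1)^1·-1^1·+1^1 = +1.
(a,b)_3: α=-2, u≡1; β=-1, v≡1 (mod 3); (1|3)=+1, (1|3)=+1; sign (−1)^0·+1^-1·+1^-2 = +1.
(a,b)_2: α=-2, β=-4; u≡1, v≡3 (mod 8); ε(u)ε(v)=0·1, αω(v)=-2·1, βω(u)=-4·0; sum ≡ 0  ⇒  +1.
(-23, -528333 / ℚ) ramifies at {19, ∞}: a division algebra.

[19, inf]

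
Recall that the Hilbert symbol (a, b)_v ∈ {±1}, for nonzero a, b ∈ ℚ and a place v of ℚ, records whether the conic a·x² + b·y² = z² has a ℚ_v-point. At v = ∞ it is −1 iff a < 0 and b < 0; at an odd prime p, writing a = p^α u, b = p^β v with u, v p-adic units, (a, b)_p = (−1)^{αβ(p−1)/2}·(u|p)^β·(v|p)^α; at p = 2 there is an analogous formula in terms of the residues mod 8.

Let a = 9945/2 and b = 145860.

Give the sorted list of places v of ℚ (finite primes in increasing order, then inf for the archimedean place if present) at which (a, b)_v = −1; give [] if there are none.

[3, 11]

Mod squares: a ≡ 2210, b ≡ 36465. Check v ∈ {∞, 2, 3, 5, 11, 13, 17}.
v=11: a=11^0·(≡6), b=11^1·(≡5) mod 11; (6|11)=-1, (5|11)=+1; (−1)^{0·1·5}·(-1)^1·(+1)^0 = -1.
v=5: a=5^1·(≡2), b=5^1·(≡2) mod 5; (2|5)=-1, (2|5)=-1; (−1)^{1·1·2}·(-1)^1·(-1)^1 = +1.
v=13: a=13^1·(≡12), b=13^1·(≡1) mod 13; (12|13)=+1, (1|13)=+1; (−1)^{1·1·6}·(+1)^1·(+1)^1 = +1.
v=2: v_2(a)=-1, v_2(b)=2; units ≡ 1, 1 (mod 8); ε·ε+αω+βω = 0·0+-1·0+2·0 ≡ 0  ⇒  (a,b)_2 = +1.
v=17: a=17^1·(≡12), b=17^1·(≡12) mod 17; (12|17)=-1, (12|17)=-1; (−1)^{1·1·8}·(-1)^1·(-1)^1 = +1.
v=∞: 2210 > 0 and 36465 > 0  ⇒  (a,b)_∞ = +1.
v=3: a=3^2·(≡2), b=3^1·(≡2) mod 3; (2|3)=-1, (2|3)=-1; (−1)^{2·1·1}·(-1)^1·(-1)^2 = -1.
Ram(2210, 36465) = {3, 11}; no ℚ_3-point on the conic.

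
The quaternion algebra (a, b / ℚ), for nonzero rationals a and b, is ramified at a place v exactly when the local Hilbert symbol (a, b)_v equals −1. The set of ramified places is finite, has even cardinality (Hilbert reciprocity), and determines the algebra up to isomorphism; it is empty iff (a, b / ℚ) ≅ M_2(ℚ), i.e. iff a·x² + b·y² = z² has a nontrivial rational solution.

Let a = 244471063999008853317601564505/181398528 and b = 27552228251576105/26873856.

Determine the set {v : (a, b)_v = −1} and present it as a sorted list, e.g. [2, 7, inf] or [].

[3, 5]

Mod squares: a ≡ 120435, b ≡ 40145. Check v ∈ {∞, 2, 3, 5, 7, 11, 29, 31, 37, 53}.
v=31: a=31^3·(≡4), b=31^1·(≡22) mod 31; (4|31)=+1, (22|31)=-1; (−1)^{3·1·15}·(+1)^1·(-1)^3 = +1.
v=5: a=5^1·(≡2), b=5^1·(≡1) mod 5; (2|5)=-1, (1|5)=+1; (−1)^{1·1·2}·(-1)^1·(+1)^1 = -1.
v=11: a=11^2·(≡2), b=11^2·(≡7) mod 11; (2|11)=-1, (7|11)=-1; (−1)^{2·2·5}·(-1)^2·(-1)^2 = +1.
v=37: a=37^3·(≡9), b=37^1·(≡25) mod 37; (9|37)=+1, (25|37)=+1; (−1)^{3·1·18}·(+1)^1·(+1)^3 = +1.
v=∞: 120435 > 0 and 40145 > 0  ⇒  (a,b)_∞ = +1.
v=3: a=3^-11·(≡2), b=3^-8·(≡2) mod 3; (2|3)=-1, (2|3)=-1; (−1)^{-11·-8·1}·(-1)^-8·(-1)^-11 = -1.
v=53: a=53^4·(≡35), b=53^2·(≡42) mod 53; (35|53)=-1, (42|53)=+1; (−1)^{4·2·26}·(-1)^2·(+1)^4 = +1.
v=29: a=29^2·(≡26), b=29^2·(≡25) mod 29; (26|29)=-1, (25|29)=+1; (−1)^{2·2·14}·(-1)^2·(+1)^2 = +1.
v=2: v_2(a)=-10, v_2(b)=-12; units ≡ 3, 1 (mod 8); ε·ε+αω+βω = 1·0+-10·0+-12·1 ≡ 0  ⇒  (a,b)_2 = +1.
v=7: a=7^9·(≡3), b=7^5·(≡4) mod 7; (3|7)=-1, (4|7)=+1; (−1)^{9·5·3}·(-1)^5·(+1)^9 = +1.
|Ram(120435, 40145)| = 2, even; anisotropic at {3, 5}.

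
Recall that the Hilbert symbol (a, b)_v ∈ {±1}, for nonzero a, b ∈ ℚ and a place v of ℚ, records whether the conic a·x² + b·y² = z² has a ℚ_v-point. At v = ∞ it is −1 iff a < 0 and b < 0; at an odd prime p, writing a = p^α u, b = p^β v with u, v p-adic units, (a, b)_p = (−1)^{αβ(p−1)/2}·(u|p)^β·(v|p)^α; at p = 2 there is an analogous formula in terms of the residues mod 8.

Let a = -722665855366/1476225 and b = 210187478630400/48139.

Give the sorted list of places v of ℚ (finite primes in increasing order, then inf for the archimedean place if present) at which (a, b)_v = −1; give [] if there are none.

Mod squares: a ≡ -3094, b ≡ 546. Check v ∈ {∞, 2, 3, 5, 7, 13, 17, 23, 29, 31}.
v=31: a=31^2·(≡17), b=31^0·(≡16) mod 31; (17|31)=-1, (16|31)=+1; (−1)^{2·0·15}·(-1)^0·(+1)^2 = +1.
v=2: v_2(a)=1, v_2(b)=25; units ≡ 5, 1 (mod 8); ε·ε+αω+βω = 0·0+1·0+25·1 ≡ 1  ⇒  (a,b)_2 = -1.
v=29: a=29^2·(≡25), b=29^0·(≡16) mod 29; (25|29)=+1, (16|29)=+1; (−1)^{2·0·14}·(+1)^0·(+1)^2 = +1.
v=7: a=7^1·(≡5), b=7^-1·(≡4) mod 7; (5|7)=-1, (4|7)=+1; (−1)^{1·-1·3}·(-1)^-1·(+1)^1 = +1.
v=23: a=23^0·(≡7), b=23^-2·(≡7) mod 23; (7|23)=-1, (7|23)=-1; (−1)^{0·-2·11}·(-1)^-2·(-1)^0 = +1.
v=∞: -3094 < 0 and 546 > 0  ⇒  (a,b)_∞ = +1.
v=5: a=5^-2·(≡1), b=5^2·(≡4) mod 5; (1|5)=+1, (4|5)=+1; (−1)^{-2·2·2}·(+1)^2·(+1)^-2 = +1.
v=17: a=17^3·(≡12), b=17^4·(≡4) mod 17; (12|17)=-1, (4|17)=+1; (−1)^{3·4·8}·(-1)^4·(+1)^3 = +1.
v=13: a=13^1·(≡3), b=13^-1·(≡1) mod 13; (3|13)=+1, (1|13)=+1; (−1)^{1·-1·6}·(+1)^-1·(+1)^1 = +1.
v=3: a=3^-10·(≡2), b=3^1·(≡2) mod 3; (2|3)=-1, (2|3)=-1; (−1)^{-10·1·1}·(-1)^1·(-1)^-10 = -1.
(-3094, 546 / ℚ) ramifies at {2, 3}: a division algebra.

[2, 3]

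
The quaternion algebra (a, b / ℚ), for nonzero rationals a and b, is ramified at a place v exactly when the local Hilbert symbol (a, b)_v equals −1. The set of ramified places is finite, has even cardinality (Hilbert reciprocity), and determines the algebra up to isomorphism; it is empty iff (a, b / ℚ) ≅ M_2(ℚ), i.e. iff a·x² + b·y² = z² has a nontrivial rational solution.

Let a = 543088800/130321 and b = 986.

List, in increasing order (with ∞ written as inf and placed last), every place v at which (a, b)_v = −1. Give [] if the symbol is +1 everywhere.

[17, 29]

(a, b) ≡ (58, 986) mod (ℚ^×)²; places V = {2, 3, 5, 17, 19, 29, ∞}.
(a,b)_29: α=1, u≡26; β=1, v≡5 (mod 29); (26|29)=-1, (5|29)=+1; sign (−1)^0·-1^1·+1^1 = -1.
(a,b)_∞: sgn(58)=+, sgn(986)=+, so +1.
(a,b)_2: α=5, β=1; u≡5, v≡5 (mod 8); ε(u)ε(v)=0·0, αω(v)=5·1, βω(u)=1·1; sum ≡ 0  ⇒  +1.
(a,b)_5: α=2, u≡2; β=0, v≡1 (mod 5); (2|5)=-1, (1|5)=+1; sign (−1)^0·-1^0·+1^2 = +1.
(a,b)_19: α=-4, u≡1; β=0, v≡17 (mod 19); (1|19)=+1, (17|19)=+1; sign (−1)^0·+1^0·+1^-4 = +1.
(a,b)_17: α=2, u≡14; β=1, v≡7 (mod 17); (14|17)=-1, (7|17)=-1; sign (−1)^0·-1^1·-1^2 = -1.
(a,b)_3: α=4, u≡1; β=0, v≡2 (mod 3); (1|3)=+1, (2|3)=-1; sign (−1)^0·+1^0·-1^4 = +1.
Ram(58, 986) = {17, 29}; no ℚ_17-point on the conic.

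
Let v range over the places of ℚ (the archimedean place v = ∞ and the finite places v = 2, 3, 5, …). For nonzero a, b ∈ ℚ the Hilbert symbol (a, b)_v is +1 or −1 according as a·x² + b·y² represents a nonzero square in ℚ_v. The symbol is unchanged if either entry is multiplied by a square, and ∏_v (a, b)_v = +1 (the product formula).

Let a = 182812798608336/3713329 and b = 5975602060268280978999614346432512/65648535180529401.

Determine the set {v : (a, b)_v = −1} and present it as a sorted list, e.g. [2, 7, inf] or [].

(a, b) ≡ (10621, 377) mod (ℚ^×)²; places V = {2, 3, 7, 13, 19, 23, 29, 41, 43, 47, ∞}.
(a,b)_47: α=-2, u≡20; β=-4, v≡21 (mod 47); (20|47)=-1, (21|47)=+1; sign (−1)^0·-1^-4·+1^-2 = +1.
(a,b)_∞: sgn(10621)=+, sgn(377)=+, so +1.
(a,b)_19: α=1, u≡12; β=2, v≡5 (mod 19); (12|19)=-1, (5|19)=+1; sign (−1)^0·-1^2·+1^1 = +1.
(a,b)_41: α=-2, u≡10; β=-4, v≡37 (mod 41); (10|41)=+1, (37|41)=+1; sign (−1)^0·+1^-4·+1^-2 = +1.
(a,b)_29: α=4, u≡22; β=9, v≡20 (mod 29); (22|29)=+1, (20|29)=+1; sign (−1)^0·+1^9·+1^4 = +1.
(a,b)_2: α=4, β=12; u≡5, v≡1 (mod 8); ε(u)ε(v)=0·0, αω(v)=4·0, βω(u)=12·1; sum ≡ 0  ⇒  +1.
(a,b)_23: α=0, u≡6; β=-2, v≡18 (mod 23); (6|23)=+1, (18|23)=+1; sign (−1)^0·+1^-2·+1^0 = +1.
(a,b)_3: α=2, u≡1; β=-2, v≡2 (mod 3); (1|3)=+1, (2|3)=-1; sign (−1)^0·+1^-2·-1^2 = +1.
(a,b)_7: α=0, u≡2; β=4, v≡5 (mod 7); (2|7)=+1, (5|7)=-1; sign (−1)^0·+1^4·-1^0 = +1.
(a,b)_13: α=3, u≡8; β=7, v≡4 (mod 13); (8|13)=-1, (4|13)=+1; sign (−1)^0·-1^7·+1^3 = -1.
(a,b)_43: α=1, u≡26; β=2, v≡34 (mod 43); (26|43)=-1, (34|43)=-1; sign (−1)^0·-1^2·-1^1 = -1.
Ram(10621, 377) = {13, 43}; no ℚ_13-point on the conic.

[13, 43]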